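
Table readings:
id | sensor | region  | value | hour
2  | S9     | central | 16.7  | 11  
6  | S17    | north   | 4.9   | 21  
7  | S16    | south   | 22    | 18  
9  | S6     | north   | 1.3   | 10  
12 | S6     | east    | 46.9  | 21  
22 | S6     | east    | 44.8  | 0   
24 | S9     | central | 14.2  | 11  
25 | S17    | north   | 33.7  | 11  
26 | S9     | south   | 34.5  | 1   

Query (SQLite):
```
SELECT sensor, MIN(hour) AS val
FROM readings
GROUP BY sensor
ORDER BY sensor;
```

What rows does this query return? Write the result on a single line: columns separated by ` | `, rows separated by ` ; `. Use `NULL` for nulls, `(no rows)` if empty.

S16 | 18 ; S17 | 11 ; S6 | 0 ; S9 | 1

Partition readings by sensor; compute MIN(hour) within each group.
  S16: ids {7} → MIN(hour)=18
  S17: ids {6, 25} → MIN(hour)=11
  S6: ids {9, 12, 22} → MIN(hour)=0
  S9: ids {2, 24, 26} → MIN(hour)=1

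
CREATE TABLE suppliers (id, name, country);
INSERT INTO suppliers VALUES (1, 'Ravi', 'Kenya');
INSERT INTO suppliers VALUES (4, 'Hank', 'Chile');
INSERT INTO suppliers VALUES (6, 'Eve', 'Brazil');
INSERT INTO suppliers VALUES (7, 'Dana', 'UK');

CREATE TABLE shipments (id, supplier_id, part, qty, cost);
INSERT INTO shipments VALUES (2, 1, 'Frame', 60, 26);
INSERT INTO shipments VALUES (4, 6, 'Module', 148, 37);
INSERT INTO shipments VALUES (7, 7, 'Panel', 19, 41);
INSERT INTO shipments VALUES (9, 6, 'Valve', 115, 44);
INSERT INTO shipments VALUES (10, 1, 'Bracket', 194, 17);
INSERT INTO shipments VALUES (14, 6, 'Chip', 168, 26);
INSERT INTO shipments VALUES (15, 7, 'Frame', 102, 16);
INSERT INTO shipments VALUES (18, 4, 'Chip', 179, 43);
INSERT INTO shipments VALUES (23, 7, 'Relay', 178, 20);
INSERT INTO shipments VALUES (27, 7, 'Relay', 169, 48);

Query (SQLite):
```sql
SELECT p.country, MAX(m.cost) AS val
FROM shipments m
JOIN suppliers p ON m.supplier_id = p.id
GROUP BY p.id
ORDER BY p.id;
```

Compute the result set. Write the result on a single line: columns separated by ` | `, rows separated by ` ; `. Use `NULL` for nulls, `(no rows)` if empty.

Join each shipments row to its suppliers via supplier_id.
Group joined rows by suppliers.id; compute MAX(m.cost) per group.
  1: ids {2, 10} → MAX(m.cost)=26
  4: ids {18} → MAX(m.cost)=43
  6: ids {4, 9, 14} → MAX(m.cost)=44
  7: ids {7, 15, 23, 27} → MAX(m.cost)=48

Kenya | 26 ; Chile | 43 ; Brazil | 44 ; UK | 48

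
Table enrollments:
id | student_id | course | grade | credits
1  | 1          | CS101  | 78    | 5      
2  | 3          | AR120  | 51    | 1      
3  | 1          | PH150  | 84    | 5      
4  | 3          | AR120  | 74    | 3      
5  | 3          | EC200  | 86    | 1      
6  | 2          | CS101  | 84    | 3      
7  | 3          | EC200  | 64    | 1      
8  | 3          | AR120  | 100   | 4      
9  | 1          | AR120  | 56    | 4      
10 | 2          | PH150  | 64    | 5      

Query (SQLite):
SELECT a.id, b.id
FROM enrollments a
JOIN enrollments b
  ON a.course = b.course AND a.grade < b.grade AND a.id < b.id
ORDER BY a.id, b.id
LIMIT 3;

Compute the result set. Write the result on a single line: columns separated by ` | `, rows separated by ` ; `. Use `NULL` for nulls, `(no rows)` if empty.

1 | 6 ; 2 | 4 ; 2 | 8

Pairs (a,b) with same course, a.grade < b.grade, a.id < b.id.
course groups: AR120:{2,4,8,9} CS101:{1,6} EC200:{5,7} PH150:{3,10}
Ordered by (a.id, b.id); first 3.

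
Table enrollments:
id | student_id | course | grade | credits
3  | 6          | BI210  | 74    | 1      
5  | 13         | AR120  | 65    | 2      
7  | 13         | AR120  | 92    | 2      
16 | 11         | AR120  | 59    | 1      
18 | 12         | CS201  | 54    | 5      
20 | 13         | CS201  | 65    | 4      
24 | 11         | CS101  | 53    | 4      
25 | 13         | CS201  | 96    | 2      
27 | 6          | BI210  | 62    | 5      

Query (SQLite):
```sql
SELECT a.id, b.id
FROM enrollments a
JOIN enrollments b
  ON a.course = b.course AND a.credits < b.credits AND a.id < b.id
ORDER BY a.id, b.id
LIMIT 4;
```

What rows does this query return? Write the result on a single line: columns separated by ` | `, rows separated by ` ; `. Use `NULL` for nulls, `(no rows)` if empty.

Pairs (a,b) with same course, a.credits < b.credits, a.id < b.id.
course groups: AR120:{5,7,16} BI210:{3,27} CS101:{24} CS201:{18,20,25}
Ordered by (a.id, b.id); first 4.

3 | 27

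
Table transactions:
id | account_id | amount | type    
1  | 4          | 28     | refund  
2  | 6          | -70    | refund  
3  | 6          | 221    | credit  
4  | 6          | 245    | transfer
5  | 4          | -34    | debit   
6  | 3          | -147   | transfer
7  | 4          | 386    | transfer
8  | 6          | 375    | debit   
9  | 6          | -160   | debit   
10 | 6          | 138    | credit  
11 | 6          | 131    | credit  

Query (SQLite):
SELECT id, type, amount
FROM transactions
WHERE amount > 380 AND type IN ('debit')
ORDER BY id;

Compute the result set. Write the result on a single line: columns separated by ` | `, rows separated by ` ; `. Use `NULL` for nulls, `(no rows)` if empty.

(no rows)

amount > 380: ids {7}
type IN ('debit'): ids {5, 8, 9}
Combine with AND.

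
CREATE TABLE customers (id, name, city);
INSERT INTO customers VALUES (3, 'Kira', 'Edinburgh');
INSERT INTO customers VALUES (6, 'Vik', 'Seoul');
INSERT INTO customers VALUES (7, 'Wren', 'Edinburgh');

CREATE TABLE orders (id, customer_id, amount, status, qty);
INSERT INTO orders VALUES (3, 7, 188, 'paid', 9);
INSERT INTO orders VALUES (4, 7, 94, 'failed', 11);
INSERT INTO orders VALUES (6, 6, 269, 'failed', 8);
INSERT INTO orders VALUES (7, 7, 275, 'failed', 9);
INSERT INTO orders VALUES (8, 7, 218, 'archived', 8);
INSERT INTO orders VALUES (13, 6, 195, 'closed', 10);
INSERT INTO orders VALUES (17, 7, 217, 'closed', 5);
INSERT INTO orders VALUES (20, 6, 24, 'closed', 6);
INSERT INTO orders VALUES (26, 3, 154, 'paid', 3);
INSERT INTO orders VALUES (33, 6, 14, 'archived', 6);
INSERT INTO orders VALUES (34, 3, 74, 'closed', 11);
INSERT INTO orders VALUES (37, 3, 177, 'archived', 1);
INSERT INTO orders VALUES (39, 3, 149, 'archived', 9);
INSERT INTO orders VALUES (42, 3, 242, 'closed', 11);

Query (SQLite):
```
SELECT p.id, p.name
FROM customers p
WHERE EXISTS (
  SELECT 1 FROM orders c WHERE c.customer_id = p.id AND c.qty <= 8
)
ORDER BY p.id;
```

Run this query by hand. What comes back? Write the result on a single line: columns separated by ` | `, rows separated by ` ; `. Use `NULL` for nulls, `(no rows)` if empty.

For each customers row, check whether any orders with matching customer_id has qty <= 8.
Keep rows where that is true.

3 | Kira ; 6 | Vik ; 7 | Wren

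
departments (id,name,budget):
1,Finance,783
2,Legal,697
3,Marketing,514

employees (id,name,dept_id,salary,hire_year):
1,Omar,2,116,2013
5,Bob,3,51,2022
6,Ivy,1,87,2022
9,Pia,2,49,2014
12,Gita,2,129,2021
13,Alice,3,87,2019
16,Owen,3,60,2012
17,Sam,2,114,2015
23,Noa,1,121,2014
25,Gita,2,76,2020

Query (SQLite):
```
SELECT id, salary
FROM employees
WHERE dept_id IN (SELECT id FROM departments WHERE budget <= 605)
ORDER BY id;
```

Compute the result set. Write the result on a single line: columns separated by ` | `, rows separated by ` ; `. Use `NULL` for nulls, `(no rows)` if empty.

Inner query: departments.id where budget <= 605.
Outer: keep employees rows whose dept_id is in that set.
Inner query → {3}

5 | 51 ; 13 | 87 ; 16 | 60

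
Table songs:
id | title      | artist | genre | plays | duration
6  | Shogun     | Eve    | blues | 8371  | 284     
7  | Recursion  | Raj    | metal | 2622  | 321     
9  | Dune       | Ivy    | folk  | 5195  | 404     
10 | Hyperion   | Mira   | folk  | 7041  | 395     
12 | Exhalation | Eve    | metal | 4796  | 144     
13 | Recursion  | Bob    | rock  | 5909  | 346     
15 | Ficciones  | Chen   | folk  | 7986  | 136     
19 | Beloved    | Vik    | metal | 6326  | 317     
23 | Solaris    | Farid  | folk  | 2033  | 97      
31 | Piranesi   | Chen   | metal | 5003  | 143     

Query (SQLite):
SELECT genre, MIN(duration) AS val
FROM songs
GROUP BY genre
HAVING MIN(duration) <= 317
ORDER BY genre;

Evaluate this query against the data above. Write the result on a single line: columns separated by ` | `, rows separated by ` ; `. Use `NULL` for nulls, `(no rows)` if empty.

Partition songs by genre; compute MIN(duration) within each group.
HAVING: keep groups where MIN(duration) <= 317.
  blues: ids {6} → MIN(duration)=284
  folk: ids {9, 10, 15, 23} → MIN(duration)=97
  metal: ids {7, 12, 19, 31} → MIN(duration)=143
  rock: ids {13} → MIN(duration)=346

blues | 284 ; folk | 97 ; metal | 143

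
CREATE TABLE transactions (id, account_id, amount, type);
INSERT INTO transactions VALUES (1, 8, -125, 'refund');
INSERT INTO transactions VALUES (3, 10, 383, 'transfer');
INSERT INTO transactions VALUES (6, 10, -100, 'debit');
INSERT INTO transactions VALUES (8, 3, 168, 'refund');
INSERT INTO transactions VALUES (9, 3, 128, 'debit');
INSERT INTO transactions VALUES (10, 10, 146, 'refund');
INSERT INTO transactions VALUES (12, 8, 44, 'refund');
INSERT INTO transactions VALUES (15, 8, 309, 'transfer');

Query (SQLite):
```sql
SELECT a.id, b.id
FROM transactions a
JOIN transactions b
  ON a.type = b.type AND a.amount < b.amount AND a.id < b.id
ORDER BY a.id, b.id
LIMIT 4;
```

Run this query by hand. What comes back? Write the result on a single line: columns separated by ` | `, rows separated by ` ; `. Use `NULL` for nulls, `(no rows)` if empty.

1 | 8 ; 1 | 10 ; 1 | 12 ; 6 | 9

Pairs (a,b) with same type, a.amount < b.amount, a.id < b.id.
type groups: debit:{6,9} refund:{1,8,10,12} transfer:{3,15}
Ordered by (a.id, b.id); first 4.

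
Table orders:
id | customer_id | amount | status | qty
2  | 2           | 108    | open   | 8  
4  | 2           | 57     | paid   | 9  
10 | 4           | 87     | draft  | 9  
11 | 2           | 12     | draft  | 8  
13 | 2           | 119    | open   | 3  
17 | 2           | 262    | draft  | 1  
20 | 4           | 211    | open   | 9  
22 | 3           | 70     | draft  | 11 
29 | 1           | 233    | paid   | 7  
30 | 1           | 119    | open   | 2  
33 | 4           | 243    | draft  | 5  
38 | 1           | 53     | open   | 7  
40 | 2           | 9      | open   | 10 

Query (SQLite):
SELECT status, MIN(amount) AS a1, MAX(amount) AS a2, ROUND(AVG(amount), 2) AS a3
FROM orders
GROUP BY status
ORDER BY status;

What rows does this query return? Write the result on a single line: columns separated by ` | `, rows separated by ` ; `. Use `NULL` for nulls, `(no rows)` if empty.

draft | 12 | 262 | 134.8 ; open | 9 | 211 | 103.17 ; paid | 57 | 233 | 145

Group orders by status.
Per group compute: MIN(amount), MAX(amount), ROUND(AVG(amount), 2).
  draft: ids {10, 11, 17, 22, 33} → MIN(amount)=12, MAX(amount)=262, ROUND(AVG(amount), 2)=134.8
  open: ids {2, 13, 20, 30, 38, 40} → MIN(amount)=9, MAX(amount)=211, ROUND(AVG(amount), 2)=103.17
  paid: ids {4, 29} → MIN(amount)=57, MAX(amount)=233, ROUND(AVG(amount), 2)=145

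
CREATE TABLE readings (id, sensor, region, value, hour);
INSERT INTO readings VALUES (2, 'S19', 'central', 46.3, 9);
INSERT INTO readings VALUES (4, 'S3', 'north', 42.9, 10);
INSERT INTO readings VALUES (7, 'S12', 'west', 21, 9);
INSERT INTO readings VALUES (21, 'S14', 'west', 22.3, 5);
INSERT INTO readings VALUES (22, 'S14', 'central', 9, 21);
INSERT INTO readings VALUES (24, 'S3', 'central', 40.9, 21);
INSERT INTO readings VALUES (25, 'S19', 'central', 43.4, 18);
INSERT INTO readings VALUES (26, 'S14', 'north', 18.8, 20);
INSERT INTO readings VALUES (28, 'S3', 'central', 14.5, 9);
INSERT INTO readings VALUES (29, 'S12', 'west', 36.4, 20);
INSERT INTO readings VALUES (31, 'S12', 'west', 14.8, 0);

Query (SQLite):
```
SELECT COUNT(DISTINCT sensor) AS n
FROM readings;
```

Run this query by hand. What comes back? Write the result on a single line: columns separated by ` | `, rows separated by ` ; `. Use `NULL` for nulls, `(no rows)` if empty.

Count distinct non-NULL sensor values.

4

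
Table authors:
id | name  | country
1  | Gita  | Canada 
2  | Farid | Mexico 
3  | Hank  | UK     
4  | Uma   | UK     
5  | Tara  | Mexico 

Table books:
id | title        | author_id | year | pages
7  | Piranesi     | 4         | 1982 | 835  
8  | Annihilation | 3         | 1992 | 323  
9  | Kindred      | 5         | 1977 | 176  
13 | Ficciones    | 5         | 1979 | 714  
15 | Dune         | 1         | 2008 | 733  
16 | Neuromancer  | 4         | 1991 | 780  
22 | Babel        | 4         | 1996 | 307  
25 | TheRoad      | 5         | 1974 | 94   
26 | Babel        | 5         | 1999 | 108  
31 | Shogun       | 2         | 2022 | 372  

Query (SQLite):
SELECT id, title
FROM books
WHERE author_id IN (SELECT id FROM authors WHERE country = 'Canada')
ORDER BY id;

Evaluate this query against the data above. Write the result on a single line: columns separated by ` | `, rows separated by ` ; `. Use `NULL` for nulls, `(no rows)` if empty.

15 | Dune

Inner query: authors.id where country = 'Canada'.
Outer: keep books rows whose author_id is in that set.
Inner query → {1}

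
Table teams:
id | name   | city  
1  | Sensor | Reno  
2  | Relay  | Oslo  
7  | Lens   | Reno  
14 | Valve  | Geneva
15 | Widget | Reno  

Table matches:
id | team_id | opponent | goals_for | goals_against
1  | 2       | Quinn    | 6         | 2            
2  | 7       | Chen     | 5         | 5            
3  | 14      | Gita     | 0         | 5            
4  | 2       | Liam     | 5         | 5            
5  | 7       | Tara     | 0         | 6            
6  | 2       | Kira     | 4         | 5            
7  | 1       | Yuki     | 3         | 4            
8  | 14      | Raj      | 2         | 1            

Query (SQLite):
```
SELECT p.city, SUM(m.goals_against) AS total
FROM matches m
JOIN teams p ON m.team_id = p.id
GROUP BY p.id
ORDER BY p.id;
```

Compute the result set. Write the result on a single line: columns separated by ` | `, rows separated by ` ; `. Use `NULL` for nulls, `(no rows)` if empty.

Reno | 4 ; Oslo | 12 ; Reno | 11 ; Geneva | 6

Join each matches row to its teams via team_id.
Group joined rows by teams.id; compute SUM(m.goals_against) per group.
  1: ids {7} → SUM(m.goals_against)=4
  2: ids {1, 4, 6} → SUM(m.goals_against)=12
  7: ids {2, 5} → SUM(m.goals_against)=11
  14: ids {3, 8} → SUM(m.goals_against)=6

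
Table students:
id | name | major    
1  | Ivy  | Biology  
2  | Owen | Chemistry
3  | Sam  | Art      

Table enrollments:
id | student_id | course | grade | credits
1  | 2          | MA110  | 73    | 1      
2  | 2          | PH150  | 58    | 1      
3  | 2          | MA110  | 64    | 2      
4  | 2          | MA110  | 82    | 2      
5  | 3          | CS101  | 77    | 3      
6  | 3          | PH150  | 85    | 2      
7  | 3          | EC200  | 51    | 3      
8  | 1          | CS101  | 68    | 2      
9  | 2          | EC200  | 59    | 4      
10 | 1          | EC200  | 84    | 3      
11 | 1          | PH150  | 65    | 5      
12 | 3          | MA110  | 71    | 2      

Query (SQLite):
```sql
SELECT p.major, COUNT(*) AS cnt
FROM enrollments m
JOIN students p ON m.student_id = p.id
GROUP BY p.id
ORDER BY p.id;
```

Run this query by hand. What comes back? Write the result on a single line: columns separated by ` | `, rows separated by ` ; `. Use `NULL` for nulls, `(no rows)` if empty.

Biology | 3 ; Chemistry | 5 ; Art | 4

Join each enrollments row to its students via student_id.
Group joined rows by students.id; compute COUNT(*) per group.
  1: ids {8, 10, 11} → COUNT(*)=3
  2: ids {1, 2, 3, 4, 9} → COUNT(*)=5
  3: ids {5, 6, 7, 12} → COUNT(*)=4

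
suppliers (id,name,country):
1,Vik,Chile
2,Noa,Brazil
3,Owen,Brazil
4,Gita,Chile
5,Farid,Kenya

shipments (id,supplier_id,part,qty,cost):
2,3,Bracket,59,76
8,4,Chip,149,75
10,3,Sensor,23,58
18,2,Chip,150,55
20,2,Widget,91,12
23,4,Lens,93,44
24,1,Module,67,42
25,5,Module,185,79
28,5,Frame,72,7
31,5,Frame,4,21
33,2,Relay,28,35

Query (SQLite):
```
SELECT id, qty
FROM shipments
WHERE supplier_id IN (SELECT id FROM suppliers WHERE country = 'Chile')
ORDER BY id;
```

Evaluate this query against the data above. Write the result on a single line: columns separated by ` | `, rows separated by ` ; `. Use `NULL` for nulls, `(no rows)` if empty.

Inner query: suppliers.id where country = 'Chile'.
Outer: keep shipments rows whose supplier_id is in that set.
Inner query → {1, 4}

8 | 149 ; 23 | 93 ; 24 | 67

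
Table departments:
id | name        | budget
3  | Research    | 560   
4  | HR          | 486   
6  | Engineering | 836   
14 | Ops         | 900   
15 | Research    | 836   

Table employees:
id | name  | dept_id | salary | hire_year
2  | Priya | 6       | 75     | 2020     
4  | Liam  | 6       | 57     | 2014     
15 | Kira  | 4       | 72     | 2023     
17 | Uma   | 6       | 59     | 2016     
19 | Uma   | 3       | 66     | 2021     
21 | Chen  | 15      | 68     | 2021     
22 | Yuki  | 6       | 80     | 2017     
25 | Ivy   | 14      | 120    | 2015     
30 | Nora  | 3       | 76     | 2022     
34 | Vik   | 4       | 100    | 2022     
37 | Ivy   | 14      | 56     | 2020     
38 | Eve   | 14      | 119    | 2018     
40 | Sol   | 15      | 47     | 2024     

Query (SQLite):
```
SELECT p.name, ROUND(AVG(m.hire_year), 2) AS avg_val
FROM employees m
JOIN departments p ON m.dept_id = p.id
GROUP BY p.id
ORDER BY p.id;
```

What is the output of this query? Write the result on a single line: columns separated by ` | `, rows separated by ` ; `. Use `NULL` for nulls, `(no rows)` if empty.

Research | 2021.5 ; HR | 2022.5 ; Engineering | 2016.75 ; Ops | 2017.67 ; Research | 2022.5

Join each employees row to its departments via dept_id.
Group joined rows by departments.id; compute ROUND(AVG(m.hire_year), 2) per group.
  3: ids {19, 30} → ROUND(AVG(m.hire_year), 2)=2021.5
  4: ids {15, 34} → ROUND(AVG(m.hire_year), 2)=2022.5
  6: ids {2, 4, 17, 22} → ROUND(AVG(m.hire_year), 2)=2016.75
  14: ids {25, 37, 38} → ROUND(AVG(m.hire_year), 2)=2017.67
  15: ids {21, 40} → ROUND(AVG(m.hire_year), 2)=2022.5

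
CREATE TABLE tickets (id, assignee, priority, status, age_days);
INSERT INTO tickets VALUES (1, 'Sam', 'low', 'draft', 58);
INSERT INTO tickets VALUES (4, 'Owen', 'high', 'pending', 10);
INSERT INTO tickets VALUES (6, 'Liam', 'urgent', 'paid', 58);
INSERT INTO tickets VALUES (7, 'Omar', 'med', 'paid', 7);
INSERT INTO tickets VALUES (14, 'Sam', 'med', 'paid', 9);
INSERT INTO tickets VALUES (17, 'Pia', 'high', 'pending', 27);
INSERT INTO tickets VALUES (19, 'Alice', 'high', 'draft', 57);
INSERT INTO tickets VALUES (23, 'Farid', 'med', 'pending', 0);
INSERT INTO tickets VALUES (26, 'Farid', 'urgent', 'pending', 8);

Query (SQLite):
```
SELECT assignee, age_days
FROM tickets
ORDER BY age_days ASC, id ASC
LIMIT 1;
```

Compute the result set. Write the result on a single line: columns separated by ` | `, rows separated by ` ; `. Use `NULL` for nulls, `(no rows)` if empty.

Sort by age_days asc, tiebreak id asc: (0, id=23), (7, id=7), (8, id=26), (9, id=14) …. Take first 1.

Farid | 0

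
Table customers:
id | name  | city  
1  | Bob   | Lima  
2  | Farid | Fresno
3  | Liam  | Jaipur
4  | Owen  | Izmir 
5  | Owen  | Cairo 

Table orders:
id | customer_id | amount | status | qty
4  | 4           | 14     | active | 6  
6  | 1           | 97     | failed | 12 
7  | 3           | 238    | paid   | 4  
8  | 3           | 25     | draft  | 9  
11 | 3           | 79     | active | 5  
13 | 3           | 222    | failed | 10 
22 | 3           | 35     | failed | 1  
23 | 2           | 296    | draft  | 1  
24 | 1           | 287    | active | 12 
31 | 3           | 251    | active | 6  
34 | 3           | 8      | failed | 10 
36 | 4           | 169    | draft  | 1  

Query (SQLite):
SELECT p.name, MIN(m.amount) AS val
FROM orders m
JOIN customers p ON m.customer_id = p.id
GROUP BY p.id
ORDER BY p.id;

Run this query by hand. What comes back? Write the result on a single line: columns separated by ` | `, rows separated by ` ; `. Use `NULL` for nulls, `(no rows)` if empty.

Bob | 97 ; Farid | 296 ; Liam | 8 ; Owen | 14

Join each orders row to its customers via customer_id.
Group joined rows by customers.id; compute MIN(m.amount) per group.
  1: ids {6, 24} → MIN(m.amount)=97
  2: ids {23} → MIN(m.amount)=296
  3: ids {7, 8, 11, 13, 22, 31, 34} → MIN(m.amount)=8
  4: ids {4, 36} → MIN(m.amount)=14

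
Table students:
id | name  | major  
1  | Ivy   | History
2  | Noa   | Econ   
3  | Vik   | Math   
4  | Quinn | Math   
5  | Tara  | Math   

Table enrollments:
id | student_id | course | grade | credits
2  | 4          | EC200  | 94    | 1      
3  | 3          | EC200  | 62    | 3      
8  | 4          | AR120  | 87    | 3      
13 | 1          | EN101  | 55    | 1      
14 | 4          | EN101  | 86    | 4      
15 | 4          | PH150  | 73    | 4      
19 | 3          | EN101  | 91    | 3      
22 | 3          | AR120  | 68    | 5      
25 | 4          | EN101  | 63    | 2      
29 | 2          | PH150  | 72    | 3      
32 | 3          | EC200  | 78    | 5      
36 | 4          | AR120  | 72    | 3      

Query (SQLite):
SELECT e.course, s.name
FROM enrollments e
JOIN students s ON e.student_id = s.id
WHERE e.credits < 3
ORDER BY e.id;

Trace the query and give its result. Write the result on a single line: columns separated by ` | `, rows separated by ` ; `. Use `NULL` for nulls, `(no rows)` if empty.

Each enrollments row matches the students row where student_id = students.id.
Then keep rows with e.credits < 3.

EC200 | Quinn ; EN101 | Ivy ; EN101 | Quinn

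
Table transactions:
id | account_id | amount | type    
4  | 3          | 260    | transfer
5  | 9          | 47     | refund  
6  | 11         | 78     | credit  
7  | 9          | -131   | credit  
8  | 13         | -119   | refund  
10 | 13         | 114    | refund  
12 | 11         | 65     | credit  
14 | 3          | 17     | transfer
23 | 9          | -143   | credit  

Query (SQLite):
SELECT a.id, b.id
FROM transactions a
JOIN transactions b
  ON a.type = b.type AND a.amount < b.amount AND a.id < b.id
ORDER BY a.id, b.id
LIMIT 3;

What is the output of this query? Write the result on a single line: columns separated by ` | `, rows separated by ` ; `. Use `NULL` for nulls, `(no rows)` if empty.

Pairs (a,b) with same type, a.amount < b.amount, a.id < b.id.
type groups: credit:{6,7,12,23} refund:{5,8,10} transfer:{4,14}
Ordered by (a.id, b.id); first 3.

5 | 10 ; 7 | 12 ; 8 | 10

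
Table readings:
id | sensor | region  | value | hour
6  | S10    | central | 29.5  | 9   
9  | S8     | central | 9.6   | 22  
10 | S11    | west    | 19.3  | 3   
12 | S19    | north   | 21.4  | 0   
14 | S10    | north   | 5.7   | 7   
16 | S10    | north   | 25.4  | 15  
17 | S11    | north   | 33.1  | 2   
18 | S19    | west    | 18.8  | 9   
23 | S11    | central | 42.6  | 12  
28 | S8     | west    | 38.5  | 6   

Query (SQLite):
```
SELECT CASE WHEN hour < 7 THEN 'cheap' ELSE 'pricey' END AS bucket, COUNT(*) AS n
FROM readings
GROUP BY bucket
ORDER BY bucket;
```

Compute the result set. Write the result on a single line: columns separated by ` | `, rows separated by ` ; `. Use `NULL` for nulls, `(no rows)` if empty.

Bucket rows by hour < 7 → 'cheap' else 'pricey'; count each bucket.

cheap | 4 ; pricey | 6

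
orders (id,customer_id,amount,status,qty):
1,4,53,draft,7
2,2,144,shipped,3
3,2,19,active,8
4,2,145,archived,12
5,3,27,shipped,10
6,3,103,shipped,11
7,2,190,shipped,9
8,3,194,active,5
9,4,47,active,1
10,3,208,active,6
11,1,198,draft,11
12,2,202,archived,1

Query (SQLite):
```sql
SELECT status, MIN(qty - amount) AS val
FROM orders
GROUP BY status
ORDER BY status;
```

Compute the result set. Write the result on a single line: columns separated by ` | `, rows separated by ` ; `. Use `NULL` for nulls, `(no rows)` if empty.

active | -202 ; archived | -201 ; draft | -187 ; shipped | -181

For each row compute qty - amount.
Group by status; take MIN of the expression per group.
  active: ids {3, 8, 9, 10} → MIN(qty - amount)=-202
  archived: ids {4, 12} → MIN(qty - amount)=-201
  draft: ids {1, 11} → MIN(qty - amount)=-187
  shipped: ids {2, 5, 6, 7} → MIN(qty - amount)=-181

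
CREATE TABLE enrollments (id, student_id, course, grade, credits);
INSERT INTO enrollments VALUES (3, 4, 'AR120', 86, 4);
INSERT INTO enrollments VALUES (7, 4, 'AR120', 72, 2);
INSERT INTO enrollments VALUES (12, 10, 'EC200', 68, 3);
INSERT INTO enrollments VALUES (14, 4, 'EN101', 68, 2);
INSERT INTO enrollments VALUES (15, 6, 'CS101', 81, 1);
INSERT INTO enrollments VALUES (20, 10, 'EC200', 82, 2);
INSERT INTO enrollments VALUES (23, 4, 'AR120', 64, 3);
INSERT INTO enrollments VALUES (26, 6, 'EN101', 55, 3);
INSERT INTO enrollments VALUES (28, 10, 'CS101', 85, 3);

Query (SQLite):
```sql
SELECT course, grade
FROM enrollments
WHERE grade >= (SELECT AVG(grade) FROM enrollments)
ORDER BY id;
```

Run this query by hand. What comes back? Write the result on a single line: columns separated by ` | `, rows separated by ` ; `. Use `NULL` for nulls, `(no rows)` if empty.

AR120 | 86 ; CS101 | 81 ; EC200 | 82 ; CS101 | 85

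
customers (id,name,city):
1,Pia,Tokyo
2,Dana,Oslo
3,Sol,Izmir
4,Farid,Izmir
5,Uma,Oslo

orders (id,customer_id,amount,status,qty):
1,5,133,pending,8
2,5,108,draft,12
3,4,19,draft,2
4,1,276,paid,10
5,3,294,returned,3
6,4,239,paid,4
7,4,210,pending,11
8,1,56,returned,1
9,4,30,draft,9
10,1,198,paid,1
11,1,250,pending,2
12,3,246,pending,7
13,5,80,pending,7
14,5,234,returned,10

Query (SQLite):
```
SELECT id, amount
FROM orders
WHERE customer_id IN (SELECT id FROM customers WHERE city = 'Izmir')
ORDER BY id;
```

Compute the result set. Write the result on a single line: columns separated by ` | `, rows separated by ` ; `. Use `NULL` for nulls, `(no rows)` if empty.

Inner query: customers.id where city = 'Izmir'.
Outer: keep orders rows whose customer_id is in that set.
Inner query → {3, 4}

3 | 19 ; 5 | 294 ; 6 | 239 ; 7 | 210 ; 9 | 30 ; 12 | 246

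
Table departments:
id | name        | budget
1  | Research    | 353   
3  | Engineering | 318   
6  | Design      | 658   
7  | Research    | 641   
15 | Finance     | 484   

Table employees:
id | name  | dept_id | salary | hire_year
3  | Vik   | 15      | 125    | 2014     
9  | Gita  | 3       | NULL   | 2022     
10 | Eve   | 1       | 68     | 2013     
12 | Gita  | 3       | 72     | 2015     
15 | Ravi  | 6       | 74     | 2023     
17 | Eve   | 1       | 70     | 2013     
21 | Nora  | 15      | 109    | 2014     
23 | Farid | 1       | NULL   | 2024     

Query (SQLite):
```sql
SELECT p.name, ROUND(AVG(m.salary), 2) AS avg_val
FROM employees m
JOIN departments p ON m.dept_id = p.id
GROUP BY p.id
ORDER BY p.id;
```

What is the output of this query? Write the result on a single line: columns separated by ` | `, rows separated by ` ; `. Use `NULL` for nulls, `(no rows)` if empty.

Research | 69 ; Engineering | 72 ; Design | 74 ; Finance | 117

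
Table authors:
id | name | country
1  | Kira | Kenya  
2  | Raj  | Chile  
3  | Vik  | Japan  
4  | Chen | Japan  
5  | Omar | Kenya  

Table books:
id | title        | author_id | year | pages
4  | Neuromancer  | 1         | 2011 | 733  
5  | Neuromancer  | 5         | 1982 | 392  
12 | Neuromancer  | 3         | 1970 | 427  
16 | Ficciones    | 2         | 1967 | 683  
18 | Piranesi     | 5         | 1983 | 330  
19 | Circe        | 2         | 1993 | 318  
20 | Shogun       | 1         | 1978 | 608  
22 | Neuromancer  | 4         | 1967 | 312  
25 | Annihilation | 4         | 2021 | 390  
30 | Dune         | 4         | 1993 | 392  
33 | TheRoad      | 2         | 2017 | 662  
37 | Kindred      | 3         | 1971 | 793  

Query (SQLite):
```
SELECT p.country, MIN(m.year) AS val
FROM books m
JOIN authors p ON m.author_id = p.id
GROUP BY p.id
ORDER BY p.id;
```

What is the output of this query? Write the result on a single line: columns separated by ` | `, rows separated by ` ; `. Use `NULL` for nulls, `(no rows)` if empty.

Join each books row to its authors via author_id.
Group joined rows by authors.id; compute MIN(m.year) per group.
  1: ids {4, 20} → MIN(m.year)=1978
  2: ids {16, 19, 33} → MIN(m.year)=1967
  3: ids {12, 37} → MIN(m.year)=1970
  4: ids {22, 25, 30} → MIN(m.year)=1967
  5: ids {5, 18} → MIN(m.year)=1982

Kenya | 1978 ; Chile | 1967 ; Japan | 1970 ; Japan | 1967 ; Kenya | 1982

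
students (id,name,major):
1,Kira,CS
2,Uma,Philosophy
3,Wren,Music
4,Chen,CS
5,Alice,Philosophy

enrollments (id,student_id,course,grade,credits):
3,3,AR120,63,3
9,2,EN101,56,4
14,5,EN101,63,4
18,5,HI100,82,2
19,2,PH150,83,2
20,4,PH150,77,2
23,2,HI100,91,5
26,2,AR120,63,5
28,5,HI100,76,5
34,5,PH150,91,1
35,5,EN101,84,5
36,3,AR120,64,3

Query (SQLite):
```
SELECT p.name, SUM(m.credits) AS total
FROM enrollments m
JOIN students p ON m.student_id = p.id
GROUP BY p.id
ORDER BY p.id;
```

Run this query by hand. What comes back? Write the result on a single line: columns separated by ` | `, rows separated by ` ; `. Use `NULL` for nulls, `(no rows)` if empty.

Uma | 16 ; Wren | 6 ; Chen | 2 ; Alice | 17

Join each enrollments row to its students via student_id.
Group joined rows by students.id; compute SUM(m.credits) per group.
  2: ids {9, 19, 23, 26} → SUM(m.credits)=16
  3: ids {3, 36} → SUM(m.credits)=6
  4: ids {20} → SUM(m.credits)=2
  5: ids {14, 18, 28, 34, 35} → SUM(m.credits)=17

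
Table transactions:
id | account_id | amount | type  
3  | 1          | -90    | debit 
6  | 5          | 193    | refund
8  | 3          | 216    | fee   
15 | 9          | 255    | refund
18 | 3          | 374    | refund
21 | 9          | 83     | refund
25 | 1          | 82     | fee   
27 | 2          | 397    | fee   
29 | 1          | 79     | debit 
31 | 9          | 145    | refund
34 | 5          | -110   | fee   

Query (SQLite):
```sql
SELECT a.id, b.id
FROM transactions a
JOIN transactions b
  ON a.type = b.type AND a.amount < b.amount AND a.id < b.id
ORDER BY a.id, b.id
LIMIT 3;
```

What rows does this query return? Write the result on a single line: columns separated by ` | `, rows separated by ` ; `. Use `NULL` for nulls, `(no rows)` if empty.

3 | 29 ; 6 | 15 ; 6 | 18

Pairs (a,b) with same type, a.amount < b.amount, a.id < b.id.
type groups: debit:{3,29} fee:{8,25,27,34} refund:{6,15,18,21,31}
Ordered by (a.id, b.id); first 3.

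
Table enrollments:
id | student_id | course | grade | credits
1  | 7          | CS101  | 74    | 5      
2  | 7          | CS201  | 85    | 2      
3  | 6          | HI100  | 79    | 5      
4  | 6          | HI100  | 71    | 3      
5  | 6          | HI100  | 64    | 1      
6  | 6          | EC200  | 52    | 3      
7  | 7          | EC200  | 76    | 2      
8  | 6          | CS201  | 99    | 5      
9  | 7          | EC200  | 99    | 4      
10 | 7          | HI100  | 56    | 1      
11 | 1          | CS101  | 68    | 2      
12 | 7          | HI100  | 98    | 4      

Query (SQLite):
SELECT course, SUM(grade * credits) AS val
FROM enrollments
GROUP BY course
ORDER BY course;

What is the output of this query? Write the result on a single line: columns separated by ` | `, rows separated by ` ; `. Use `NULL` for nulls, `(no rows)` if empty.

CS101 | 506 ; CS201 | 665 ; EC200 | 704 ; HI100 | 1120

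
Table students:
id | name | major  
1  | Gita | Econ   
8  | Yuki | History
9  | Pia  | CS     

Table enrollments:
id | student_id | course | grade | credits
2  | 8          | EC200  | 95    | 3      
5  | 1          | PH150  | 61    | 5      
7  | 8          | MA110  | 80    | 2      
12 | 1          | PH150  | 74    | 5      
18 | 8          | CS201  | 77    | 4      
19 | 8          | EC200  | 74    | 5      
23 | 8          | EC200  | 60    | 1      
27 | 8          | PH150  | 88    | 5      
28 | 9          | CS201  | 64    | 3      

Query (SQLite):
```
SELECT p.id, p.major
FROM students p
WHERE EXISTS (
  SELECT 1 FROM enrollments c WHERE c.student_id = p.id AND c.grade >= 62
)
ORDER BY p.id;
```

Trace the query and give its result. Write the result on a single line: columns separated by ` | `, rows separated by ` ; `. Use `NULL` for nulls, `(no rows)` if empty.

1 | Econ ; 8 | History ; 9 | CS

For each students row, check whether any enrollments with matching student_id has grade >= 62.
Keep rows where that is true.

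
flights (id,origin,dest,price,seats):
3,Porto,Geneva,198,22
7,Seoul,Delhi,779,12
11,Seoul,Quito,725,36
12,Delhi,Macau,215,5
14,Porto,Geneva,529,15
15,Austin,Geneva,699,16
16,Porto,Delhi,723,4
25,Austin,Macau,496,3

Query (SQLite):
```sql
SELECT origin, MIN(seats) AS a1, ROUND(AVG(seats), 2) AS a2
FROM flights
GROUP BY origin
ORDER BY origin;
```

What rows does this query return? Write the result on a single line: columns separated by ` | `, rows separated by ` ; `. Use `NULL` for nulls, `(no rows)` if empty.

Group flights by origin.
Per group compute: MIN(seats), ROUND(AVG(seats), 2).
  Austin: ids {15, 25} → MIN(seats)=3, ROUND(AVG(seats), 2)=9.5
  Delhi: ids {12} → MIN(seats)=5, ROUND(AVG(seats), 2)=5
  Porto: ids {3, 14, 16} → MIN(seats)=4, ROUND(AVG(seats), 2)=13.67
  Seoul: ids {7, 11} → MIN(seats)=12, ROUND(AVG(seats), 2)=24

Austin | 3 | 9.5 ; Delhi | 5 | 5 ; Porto | 4 | 13.67 ; Seoul | 12 | 24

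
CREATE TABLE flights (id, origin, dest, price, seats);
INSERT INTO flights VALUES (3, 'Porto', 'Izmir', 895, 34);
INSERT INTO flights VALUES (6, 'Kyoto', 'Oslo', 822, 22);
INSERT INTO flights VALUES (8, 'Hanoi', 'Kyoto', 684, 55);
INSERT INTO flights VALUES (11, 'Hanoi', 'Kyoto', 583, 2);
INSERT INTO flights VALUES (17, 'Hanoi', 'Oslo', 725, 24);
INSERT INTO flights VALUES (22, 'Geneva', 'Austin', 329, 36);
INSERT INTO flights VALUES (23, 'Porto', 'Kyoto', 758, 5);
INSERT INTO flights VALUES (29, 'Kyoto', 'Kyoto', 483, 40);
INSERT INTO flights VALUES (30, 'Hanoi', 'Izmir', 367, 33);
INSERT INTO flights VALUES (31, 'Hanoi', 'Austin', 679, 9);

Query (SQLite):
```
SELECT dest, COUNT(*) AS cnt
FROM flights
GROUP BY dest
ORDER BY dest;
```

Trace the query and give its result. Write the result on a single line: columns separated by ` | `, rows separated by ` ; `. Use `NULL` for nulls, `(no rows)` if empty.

Austin | 2 ; Izmir | 2 ; Kyoto | 4 ; Oslo | 2

Partition flights by dest; compute COUNT(*) within each group.
  Austin: ids {22, 31} → COUNT(*)=2
  Izmir: ids {3, 30} → COUNT(*)=2
  Kyoto: ids {8, 11, 23, 29} → COUNT(*)=4
  Oslo: ids {6, 17} → COUNT(*)=2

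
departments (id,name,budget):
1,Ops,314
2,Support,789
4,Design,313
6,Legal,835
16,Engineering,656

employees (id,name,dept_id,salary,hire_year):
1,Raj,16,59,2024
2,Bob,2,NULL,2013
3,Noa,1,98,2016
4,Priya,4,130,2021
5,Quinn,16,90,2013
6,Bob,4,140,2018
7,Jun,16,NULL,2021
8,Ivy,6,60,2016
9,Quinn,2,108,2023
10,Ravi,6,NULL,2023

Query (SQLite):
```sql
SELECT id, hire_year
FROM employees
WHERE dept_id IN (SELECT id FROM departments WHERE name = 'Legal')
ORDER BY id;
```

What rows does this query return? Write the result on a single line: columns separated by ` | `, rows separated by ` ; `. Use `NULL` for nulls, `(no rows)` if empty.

8 | 2016 ; 10 | 2023

Inner query: departments.id where name = 'Legal'.
Outer: keep employees rows whose dept_id is in that set.
Inner query → {6}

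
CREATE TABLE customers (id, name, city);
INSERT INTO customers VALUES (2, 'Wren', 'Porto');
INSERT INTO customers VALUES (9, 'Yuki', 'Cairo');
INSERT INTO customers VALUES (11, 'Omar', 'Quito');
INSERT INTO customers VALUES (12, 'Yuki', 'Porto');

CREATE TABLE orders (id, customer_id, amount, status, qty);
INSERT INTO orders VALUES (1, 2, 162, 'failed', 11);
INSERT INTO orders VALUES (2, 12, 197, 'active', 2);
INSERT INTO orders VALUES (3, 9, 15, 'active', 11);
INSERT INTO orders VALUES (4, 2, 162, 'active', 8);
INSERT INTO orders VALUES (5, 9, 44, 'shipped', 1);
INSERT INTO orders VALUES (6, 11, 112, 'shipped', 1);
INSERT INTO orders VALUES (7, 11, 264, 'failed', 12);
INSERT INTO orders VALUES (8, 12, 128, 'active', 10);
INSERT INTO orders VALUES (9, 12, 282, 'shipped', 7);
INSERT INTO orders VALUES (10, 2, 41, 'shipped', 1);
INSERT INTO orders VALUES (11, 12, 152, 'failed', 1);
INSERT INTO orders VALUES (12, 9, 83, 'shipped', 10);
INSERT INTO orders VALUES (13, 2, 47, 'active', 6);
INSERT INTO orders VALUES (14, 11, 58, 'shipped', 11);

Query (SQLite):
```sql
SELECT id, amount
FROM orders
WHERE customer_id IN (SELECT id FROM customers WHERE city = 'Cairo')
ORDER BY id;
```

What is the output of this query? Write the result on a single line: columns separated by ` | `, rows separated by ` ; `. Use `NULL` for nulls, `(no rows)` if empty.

3 | 15 ; 5 | 44 ; 12 | 83

Inner query: customers.id where city = 'Cairo'.
Outer: keep orders rows whose customer_id is in that set.
Inner query → {9}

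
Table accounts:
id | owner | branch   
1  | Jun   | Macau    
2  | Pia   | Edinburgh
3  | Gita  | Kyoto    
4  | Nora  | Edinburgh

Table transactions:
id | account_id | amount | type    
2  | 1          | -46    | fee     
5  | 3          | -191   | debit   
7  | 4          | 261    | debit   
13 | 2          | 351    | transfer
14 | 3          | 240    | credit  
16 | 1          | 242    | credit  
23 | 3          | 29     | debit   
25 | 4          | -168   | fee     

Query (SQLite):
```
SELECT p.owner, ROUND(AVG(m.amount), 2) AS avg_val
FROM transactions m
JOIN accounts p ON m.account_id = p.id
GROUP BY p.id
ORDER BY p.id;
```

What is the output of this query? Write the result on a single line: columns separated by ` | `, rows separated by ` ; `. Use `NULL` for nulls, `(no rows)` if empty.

Jun | 98 ; Pia | 351 ; Gita | 26 ; Nora | 46.5

Join each transactions row to its accounts via account_id.
Group joined rows by accounts.id; compute ROUND(AVG(m.amount), 2) per group.
  1: ids {2, 16} → ROUND(AVG(m.amount), 2)=98
  2: ids {13} → ROUND(AVG(m.amount), 2)=351
  3: ids {5, 14, 23} → ROUND(AVG(m.amount), 2)=26
  4: ids {7, 25} → ROUND(AVG(m.amount), 2)=46.5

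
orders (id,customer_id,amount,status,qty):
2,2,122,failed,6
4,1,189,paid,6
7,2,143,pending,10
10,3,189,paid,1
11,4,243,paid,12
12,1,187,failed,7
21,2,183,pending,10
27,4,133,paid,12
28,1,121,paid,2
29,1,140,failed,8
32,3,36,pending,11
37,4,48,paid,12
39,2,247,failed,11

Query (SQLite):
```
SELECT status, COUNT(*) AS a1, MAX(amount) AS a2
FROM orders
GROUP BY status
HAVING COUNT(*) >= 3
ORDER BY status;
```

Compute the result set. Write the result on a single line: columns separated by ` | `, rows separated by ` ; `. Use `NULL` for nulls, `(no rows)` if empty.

Group orders by status.
Per group compute: COUNT(*), MAX(amount).
HAVING: drop groups with fewer than 3 rows.
  failed: ids {2, 12, 29, 39} → COUNT(*)=4, MAX(amount)=247
  paid: ids {4, 10, 11, 27, 28, 37} → COUNT(*)=6, MAX(amount)=243
  pending: ids {7, 21, 32} → COUNT(*)=3, MAX(amount)=183

failed | 4 | 247 ; paid | 6 | 243 ; pending | 3 | 183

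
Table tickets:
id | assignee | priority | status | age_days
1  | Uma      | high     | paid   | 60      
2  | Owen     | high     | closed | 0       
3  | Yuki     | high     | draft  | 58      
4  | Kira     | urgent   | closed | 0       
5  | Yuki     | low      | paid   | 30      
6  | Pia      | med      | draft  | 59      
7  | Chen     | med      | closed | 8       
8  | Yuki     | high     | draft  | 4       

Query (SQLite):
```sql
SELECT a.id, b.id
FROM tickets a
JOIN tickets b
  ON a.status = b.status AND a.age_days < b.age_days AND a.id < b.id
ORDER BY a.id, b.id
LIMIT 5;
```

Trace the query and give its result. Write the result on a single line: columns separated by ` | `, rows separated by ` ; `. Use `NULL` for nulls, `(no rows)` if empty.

2 | 7 ; 3 | 6 ; 4 | 7

Pairs (a,b) with same status, a.age_days < b.age_days, a.id < b.id.
status groups: closed:{2,4,7} draft:{3,6,8} paid:{1,5}
Ordered by (a.id, b.id); first 5.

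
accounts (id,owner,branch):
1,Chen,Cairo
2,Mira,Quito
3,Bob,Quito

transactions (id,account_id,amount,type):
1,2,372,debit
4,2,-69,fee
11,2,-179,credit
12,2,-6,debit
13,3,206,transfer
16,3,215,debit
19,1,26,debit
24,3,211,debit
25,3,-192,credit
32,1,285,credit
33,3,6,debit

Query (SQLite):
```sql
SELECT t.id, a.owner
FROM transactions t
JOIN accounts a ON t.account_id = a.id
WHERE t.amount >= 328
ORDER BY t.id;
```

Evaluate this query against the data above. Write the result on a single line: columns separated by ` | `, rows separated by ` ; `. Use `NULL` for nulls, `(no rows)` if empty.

Each transactions row matches the accounts row where account_id = accounts.id.
Then keep rows with t.amount >= 328.

1 | Mira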